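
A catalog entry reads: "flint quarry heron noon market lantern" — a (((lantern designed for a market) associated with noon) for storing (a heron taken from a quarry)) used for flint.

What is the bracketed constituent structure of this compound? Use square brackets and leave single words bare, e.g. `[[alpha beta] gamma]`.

At the top level: head "lantern" (specifically "quarry heron noon market lantern"); modifier "flint".
Within "quarry heron noon market lantern", the head is "lantern" (specifically "noon market lantern") and the modifier is "quarry heron".
Within "quarry heron", the head is "heron" and the modifier is "quarry".
Within "noon market lantern", the head is "lantern" (specifically "market lantern") and the modifier is "noon".
Within "market lantern", the head is "lantern" and the modifier is "market".
Putting it together: [flint [[quarry heron] [noon [market lantern]]]].

[flint [[quarry heron] [noon [market lantern]]]]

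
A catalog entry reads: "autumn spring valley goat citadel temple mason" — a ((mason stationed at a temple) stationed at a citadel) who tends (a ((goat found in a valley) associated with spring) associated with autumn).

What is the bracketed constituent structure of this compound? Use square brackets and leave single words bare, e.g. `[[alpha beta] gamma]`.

[[autumn [spring [valley goat]]] [citadel [temple mason]]]

The outermost head in the paraphrase is "mason" (specifically "citadel temple mason"), modified by "autumn spring valley goat".
Inside "autumn spring valley goat": head "goat" (specifically "spring valley goat"), modifier "autumn".
Inside "spring valley goat": head "goat" (specifically "valley goat"), modifier "spring".
Inside "valley goat": head "goat", modifier "valley".
Inside "citadel temple mason": head "mason" (specifically "temple mason"), modifier "citadel".
Inside "temple mason": head "mason", modifier "temple".
So the structure is [[autumn [spring [valley goat]]] [citadel [temple mason]]].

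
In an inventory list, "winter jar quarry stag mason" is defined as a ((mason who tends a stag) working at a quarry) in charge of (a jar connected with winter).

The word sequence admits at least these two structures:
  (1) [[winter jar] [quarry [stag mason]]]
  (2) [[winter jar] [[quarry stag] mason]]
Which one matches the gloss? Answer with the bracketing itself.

The paraphrase's head is the "mason" part ("quarry stag mason"); its modifier is "winter jar".
That top-level split, carried through the inner groups, gives [[winter jar] [quarry [stag mason]]].

[[winter jar] [quarry [stag mason]]]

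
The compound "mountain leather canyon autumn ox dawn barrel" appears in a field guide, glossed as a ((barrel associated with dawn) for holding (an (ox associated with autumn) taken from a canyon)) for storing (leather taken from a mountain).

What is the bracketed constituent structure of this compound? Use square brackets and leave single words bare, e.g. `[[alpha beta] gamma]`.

[[mountain leather] [[canyon [autumn ox]] [dawn barrel]]]

The outermost head in the paraphrase is "barrel" (specifically "canyon autumn ox dawn barrel"), modified by "mountain leather".
Inside "mountain leather": head "leather", modifier "mountain".
Inside "canyon autumn ox dawn barrel": head "barrel" (specifically "dawn barrel"), modifier "canyon autumn ox".
Inside "canyon autumn ox": head "ox" (specifically "autumn ox"), modifier "canyon".
Inside "autumn ox": head "ox", modifier "autumn".
Inside "dawn barrel": head "barrel", modifier "dawn".
Putting it together: [[mountain leather] [[canyon [autumn ox]] [dawn barrel]]].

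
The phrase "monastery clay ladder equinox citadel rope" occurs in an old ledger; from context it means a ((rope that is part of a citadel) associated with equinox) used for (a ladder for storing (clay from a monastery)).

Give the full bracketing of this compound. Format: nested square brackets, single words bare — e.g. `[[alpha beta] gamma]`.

[[[monastery clay] ladder] [equinox [citadel rope]]]

At the top level: head "rope" (specifically "equinox citadel rope"); modifier "monastery clay ladder".
Within "monastery clay ladder", the head is "ladder" and the modifier is "monastery clay".
Within "monastery clay", the head is "clay" and the modifier is "monastery".
Within "equinox citadel rope", the head is "rope" (specifically "citadel rope") and the modifier is "equinox".
Within "citadel rope", the head is "rope" and the modifier is "citadel".
So the structure is [[[monastery clay] ladder] [equinox [citadel rope]]].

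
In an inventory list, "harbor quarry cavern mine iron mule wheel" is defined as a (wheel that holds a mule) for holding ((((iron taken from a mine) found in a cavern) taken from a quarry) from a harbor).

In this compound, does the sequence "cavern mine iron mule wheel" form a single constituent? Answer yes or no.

no

The top-level split is [harbor quarry cavern mine iron] [mule wheel]; the full structure is [[harbor [quarry [cavern [mine iron]]]] [mule wheel]].
"cavern mine iron mule wheel" straddles a constituent boundary, so it is not a single unit.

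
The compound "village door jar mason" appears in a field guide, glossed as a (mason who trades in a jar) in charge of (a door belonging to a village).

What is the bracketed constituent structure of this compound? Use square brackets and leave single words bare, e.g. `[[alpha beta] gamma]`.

Whole compound: head "mason" (specifically "jar mason"), modifier "village door".
Inside "village door": head "door", modifier "village".
Inside "jar mason": head "mason", modifier "jar".
Assembled: [[village door] [jar mason]].

[[village door] [jar mason]]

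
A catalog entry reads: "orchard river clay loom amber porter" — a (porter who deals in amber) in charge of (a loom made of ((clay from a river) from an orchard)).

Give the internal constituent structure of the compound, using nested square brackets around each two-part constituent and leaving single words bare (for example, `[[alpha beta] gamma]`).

[[[orchard [river clay]] loom] [amber porter]]

Whole compound: head "porter" (specifically "amber porter"), modifier "orchard river clay loom".
Inside "orchard river clay loom": head "loom", modifier "orchard river clay".
Inside "orchard river clay": head "clay" (specifically "river clay"), modifier "orchard".
Inside "river clay": head "clay", modifier "river".
Inside "amber porter": head "porter", modifier "amber".
So the structure is [[[orchard [river clay]] loom] [amber porter]].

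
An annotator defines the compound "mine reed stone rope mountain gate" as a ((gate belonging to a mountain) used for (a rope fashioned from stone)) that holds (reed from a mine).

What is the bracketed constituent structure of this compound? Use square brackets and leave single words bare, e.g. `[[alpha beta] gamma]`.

[[mine reed] [[stone rope] [mountain gate]]]

At the top level: head "gate" (specifically "stone rope mountain gate"); modifier "mine reed".
Within "mine reed", the head is "reed" and the modifier is "mine".
Within "stone rope mountain gate", the head is "gate" (specifically "mountain gate") and the modifier is "stone rope".
Within "stone rope", the head is "rope" and the modifier is "stone".
Within "mountain gate", the head is "gate" and the modifier is "mountain".
Assembled: [[mine reed] [[stone rope] [mountain gate]]].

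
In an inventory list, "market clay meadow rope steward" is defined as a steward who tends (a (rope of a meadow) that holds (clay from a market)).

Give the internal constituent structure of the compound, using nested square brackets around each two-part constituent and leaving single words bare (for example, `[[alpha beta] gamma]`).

The outermost head in the paraphrase is "steward", modified by "market clay meadow rope".
"market clay meadow rope" → head "rope" (specifically "meadow rope"), modifier "market clay".
"market clay" → head "clay", modifier "market".
"meadow rope" → head "rope", modifier "meadow".
So the structure is [[[market clay] [meadow rope]] steward].

[[[market clay] [meadow rope]] steward]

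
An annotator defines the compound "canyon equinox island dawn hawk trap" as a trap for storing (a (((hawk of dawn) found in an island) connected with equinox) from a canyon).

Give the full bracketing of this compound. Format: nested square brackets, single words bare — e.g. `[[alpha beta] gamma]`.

[[canyon [equinox [island [dawn hawk]]]] trap]

The outermost head in the paraphrase is "trap", modified by "canyon equinox island dawn hawk".
Within "canyon equinox island dawn hawk", the head is "hawk" (specifically "equinox island dawn hawk") and the modifier is "canyon".
Within "equinox island dawn hawk", the head is "hawk" (specifically "island dawn hawk") and the modifier is "equinox".
Within "island dawn hawk", the head is "hawk" (specifically "dawn hawk") and the modifier is "island".
Within "dawn hawk", the head is "hawk" and the modifier is "dawn".
Putting it together: [[canyon [equinox [island [dawn hawk]]]] trap].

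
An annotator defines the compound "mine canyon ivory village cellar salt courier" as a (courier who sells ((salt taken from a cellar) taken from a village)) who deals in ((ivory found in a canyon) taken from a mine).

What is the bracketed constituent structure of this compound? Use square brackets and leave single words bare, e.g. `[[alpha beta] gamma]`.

The outermost head in the paraphrase is "courier" (specifically "village cellar salt courier"), modified by "mine canyon ivory".
Inside "mine canyon ivory": head "ivory" (specifically "canyon ivory"), modifier "mine".
Inside "canyon ivory": head "ivory", modifier "canyon".
Inside "village cellar salt courier": head "courier", modifier "village cellar salt".
Inside "village cellar salt": head "salt" (specifically "cellar salt"), modifier "village".
Inside "cellar salt": head "salt", modifier "cellar".
Assembled: [[mine [canyon ivory]] [[village [cellar salt]] courier]].

[[mine [canyon ivory]] [[village [cellar salt]] courier]]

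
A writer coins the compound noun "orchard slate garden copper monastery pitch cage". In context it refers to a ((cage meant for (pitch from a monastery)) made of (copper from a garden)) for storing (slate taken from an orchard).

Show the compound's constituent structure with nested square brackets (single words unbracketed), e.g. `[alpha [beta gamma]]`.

Overall it is a kind of cage (specifically "garden copper monastery pitch cage"); the modifier is "orchard slate".
Within "orchard slate", the head is "slate" and the modifier is "orchard".
Within "garden copper monastery pitch cage", the head is "cage" (specifically "monastery pitch cage") and the modifier is "garden copper".
Within "garden copper", the head is "copper" and the modifier is "garden".
Within "monastery pitch cage", the head is "cage" and the modifier is "monastery pitch".
Within "monastery pitch", the head is "pitch" and the modifier is "monastery".
Assembled: [[orchard slate] [[garden copper] [[monastery pitch] cage]]].

[[orchard slate] [[garden copper] [[monastery pitch] cage]]]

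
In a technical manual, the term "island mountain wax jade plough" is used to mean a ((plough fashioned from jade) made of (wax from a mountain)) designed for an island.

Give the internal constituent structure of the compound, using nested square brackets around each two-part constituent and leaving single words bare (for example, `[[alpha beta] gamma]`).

Whole compound: head "plough" (specifically "mountain wax jade plough"), modifier "island".
Inside "mountain wax jade plough": head "plough" (specifically "jade plough"), modifier "mountain wax".
Inside "mountain wax": head "wax", modifier "mountain".
Inside "jade plough": head "plough", modifier "jade".
So the structure is [island [[mountain wax] [jade plough]]].

[island [[mountain wax] [jade plough]]]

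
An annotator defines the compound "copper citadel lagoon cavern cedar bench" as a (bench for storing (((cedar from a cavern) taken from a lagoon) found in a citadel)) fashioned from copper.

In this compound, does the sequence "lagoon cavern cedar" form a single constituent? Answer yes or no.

The paraphrase groups the words so that "lagoon cavern cedar" is one unit: it corresponds to a single parenthesized sub-phrase.
The full structure is [copper [[citadel [lagoon [cavern cedar]]] bench]], in which [lagoon cavern cedar] is a constituent.

yes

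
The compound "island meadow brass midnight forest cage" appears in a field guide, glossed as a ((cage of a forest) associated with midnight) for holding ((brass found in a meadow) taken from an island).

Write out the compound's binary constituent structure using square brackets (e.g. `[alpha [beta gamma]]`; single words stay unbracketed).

The outermost head in the paraphrase is "cage" (specifically "midnight forest cage"), modified by "island meadow brass".
"island meadow brass" → head "brass" (specifically "meadow brass"), modifier "island".
"meadow brass" → head "brass", modifier "meadow".
"midnight forest cage" → head "cage" (specifically "forest cage"), modifier "midnight".
"forest cage" → head "cage", modifier "forest".
Assembled: [[island [meadow brass]] [midnight [forest cage]]].

[[island [meadow brass]] [midnight [forest cage]]]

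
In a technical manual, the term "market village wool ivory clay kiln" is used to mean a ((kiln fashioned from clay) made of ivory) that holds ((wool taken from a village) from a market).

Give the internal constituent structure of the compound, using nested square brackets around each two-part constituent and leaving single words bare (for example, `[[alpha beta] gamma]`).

[[market [village wool]] [ivory [clay kiln]]]

Overall it is a kind of kiln (specifically "ivory clay kiln"); the modifier is "market village wool".
Within "market village wool", the head is "wool" (specifically "village wool") and the modifier is "market".
Within "village wool", the head is "wool" and the modifier is "village".
Within "ivory clay kiln", the head is "kiln" (specifically "clay kiln") and the modifier is "ivory".
Within "clay kiln", the head is "kiln" and the modifier is "clay".
Putting it together: [[market [village wool]] [ivory [clay kiln]]].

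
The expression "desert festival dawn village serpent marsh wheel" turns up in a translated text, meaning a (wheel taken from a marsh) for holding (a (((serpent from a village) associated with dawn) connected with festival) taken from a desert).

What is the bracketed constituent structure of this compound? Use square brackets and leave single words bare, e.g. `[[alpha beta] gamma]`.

[[desert [festival [dawn [village serpent]]]] [marsh wheel]]

Whole compound: head "wheel" (specifically "marsh wheel"), modifier "desert festival dawn village serpent".
Inside "desert festival dawn village serpent": head "serpent" (specifically "festival dawn village serpent"), modifier "desert".
Inside "festival dawn village serpent": head "serpent" (specifically "dawn village serpent"), modifier "festival".
Inside "dawn village serpent": head "serpent" (specifically "village serpent"), modifier "dawn".
Inside "village serpent": head "serpent", modifier "village".
Inside "marsh wheel": head "wheel", modifier "marsh".
So the structure is [[desert [festival [dawn [village serpent]]]] [marsh wheel]].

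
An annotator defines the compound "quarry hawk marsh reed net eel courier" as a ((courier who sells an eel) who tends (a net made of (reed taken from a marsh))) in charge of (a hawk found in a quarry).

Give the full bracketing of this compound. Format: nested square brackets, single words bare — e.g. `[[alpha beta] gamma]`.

[[quarry hawk] [[[marsh reed] net] [eel courier]]]

The outermost head in the paraphrase is "courier" (specifically "marsh reed net eel courier"), modified by "quarry hawk".
Inside "quarry hawk": head "hawk", modifier "quarry".
Inside "marsh reed net eel courier": head "courier" (specifically "eel courier"), modifier "marsh reed net".
Inside "marsh reed net": head "net", modifier "marsh reed".
Inside "marsh reed": head "reed", modifier "marsh".
Inside "eel courier": head "courier", modifier "eel".
Assembled: [[quarry hawk] [[[marsh reed] net] [eel courier]]].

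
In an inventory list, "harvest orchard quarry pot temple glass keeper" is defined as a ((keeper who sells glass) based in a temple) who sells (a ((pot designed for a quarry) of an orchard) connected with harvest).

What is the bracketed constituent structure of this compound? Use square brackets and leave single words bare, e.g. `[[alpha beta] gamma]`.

The outermost head in the paraphrase is "keeper" (specifically "temple glass keeper"), modified by "harvest orchard quarry pot".
Inside "harvest orchard quarry pot": head "pot" (specifically "orchard quarry pot"), modifier "harvest".
Inside "orchard quarry pot": head "pot" (specifically "quarry pot"), modifier "orchard".
Inside "quarry pot": head "pot", modifier "quarry".
Inside "temple glass keeper": head "keeper" (specifically "glass keeper"), modifier "temple".
Inside "glass keeper": head "keeper", modifier "glass".
Assembled: [[harvest [orchard [quarry pot]]] [temple [glass keeper]]].

[[harvest [orchard [quarry pot]]] [temple [glass keeper]]]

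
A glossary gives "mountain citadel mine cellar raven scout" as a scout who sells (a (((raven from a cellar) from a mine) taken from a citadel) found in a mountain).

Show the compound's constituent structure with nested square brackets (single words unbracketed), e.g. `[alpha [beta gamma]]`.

[[mountain [citadel [mine [cellar raven]]]] scout]

The outermost head in the paraphrase is "scout", modified by "mountain citadel mine cellar raven".
Inside "mountain citadel mine cellar raven": head "raven" (specifically "citadel mine cellar raven"), modifier "mountain".
Inside "citadel mine cellar raven": head "raven" (specifically "mine cellar raven"), modifier "citadel".
Inside "mine cellar raven": head "raven" (specifically "cellar raven"), modifier "mine".
Inside "cellar raven": head "raven", modifier "cellar".
Putting it together: [[mountain [citadel [mine [cellar raven]]]] scout].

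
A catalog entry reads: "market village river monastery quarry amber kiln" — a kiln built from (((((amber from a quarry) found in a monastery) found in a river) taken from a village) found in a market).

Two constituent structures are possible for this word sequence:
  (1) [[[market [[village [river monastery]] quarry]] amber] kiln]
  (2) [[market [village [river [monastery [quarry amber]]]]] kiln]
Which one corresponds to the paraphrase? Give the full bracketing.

The paraphrase's head is the "kiln" part ("kiln"); its modifier is "market village river monastery quarry amber".
That top-level split, carried through the inner groups, gives [[market [village [river [monastery [quarry amber]]]]] kiln].

[[market [village [river [monastery [quarry amber]]]]] kiln]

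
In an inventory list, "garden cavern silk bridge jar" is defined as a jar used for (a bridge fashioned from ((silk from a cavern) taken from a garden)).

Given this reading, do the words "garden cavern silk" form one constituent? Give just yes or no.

The paraphrase groups the words so that "garden cavern silk" is one unit: it corresponds to a single parenthesized sub-phrase.
The full structure is [[[garden [cavern silk]] bridge] jar], in which [garden cavern silk] is a constituent.

yes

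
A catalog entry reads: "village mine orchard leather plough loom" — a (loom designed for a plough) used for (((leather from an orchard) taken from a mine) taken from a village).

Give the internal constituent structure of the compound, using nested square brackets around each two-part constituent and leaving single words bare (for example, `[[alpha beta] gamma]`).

Whole compound: head "loom" (specifically "plough loom"), modifier "village mine orchard leather".
Within "village mine orchard leather", the head is "leather" (specifically "mine orchard leather") and the modifier is "village".
Within "mine orchard leather", the head is "leather" (specifically "orchard leather") and the modifier is "mine".
Within "orchard leather", the head is "leather" and the modifier is "orchard".
Within "plough loom", the head is "loom" and the modifier is "plough".
So the structure is [[village [mine [orchard leather]]] [plough loom]].

[[village [mine [orchard leather]]] [plough loom]]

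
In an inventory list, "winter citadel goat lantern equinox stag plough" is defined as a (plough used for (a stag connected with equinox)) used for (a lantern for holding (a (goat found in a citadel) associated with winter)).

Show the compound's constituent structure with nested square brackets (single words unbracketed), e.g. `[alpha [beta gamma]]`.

Overall it is a kind of plough (specifically "equinox stag plough"); the modifier is "winter citadel goat lantern".
"winter citadel goat lantern" → head "lantern", modifier "winter citadel goat".
"winter citadel goat" → head "goat" (specifically "citadel goat"), modifier "winter".
"citadel goat" → head "goat", modifier "citadel".
"equinox stag plough" → head "plough", modifier "equinox stag".
"equinox stag" → head "stag", modifier "equinox".
So the structure is [[[winter [citadel goat]] lantern] [[equinox stag] plough]].

[[[winter [citadel goat]] lantern] [[equinox stag] plough]]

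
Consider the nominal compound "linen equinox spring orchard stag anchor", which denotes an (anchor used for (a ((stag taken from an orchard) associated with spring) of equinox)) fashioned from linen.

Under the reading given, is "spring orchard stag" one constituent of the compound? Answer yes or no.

yes

The paraphrase groups the words so that "spring orchard stag" is one unit: it corresponds to a single parenthesized sub-phrase.
The full structure is [linen [[equinox [spring [orchard stag]]] anchor]], in which [spring orchard stag] is a constituent.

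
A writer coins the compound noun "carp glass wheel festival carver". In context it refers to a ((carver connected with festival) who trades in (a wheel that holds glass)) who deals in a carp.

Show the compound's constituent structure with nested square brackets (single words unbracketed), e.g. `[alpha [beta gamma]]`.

[carp [[glass wheel] [festival carver]]]

At the top level: head "carver" (specifically "glass wheel festival carver"); modifier "carp".
"glass wheel festival carver" → head "carver" (specifically "festival carver"), modifier "glass wheel".
"glass wheel" → head "wheel", modifier "glass".
"festival carver" → head "carver", modifier "festival".
Putting it together: [carp [[glass wheel] [festival carver]]].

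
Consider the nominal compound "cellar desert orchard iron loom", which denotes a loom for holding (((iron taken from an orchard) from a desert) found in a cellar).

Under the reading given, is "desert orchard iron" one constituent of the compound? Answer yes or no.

The paraphrase groups the words so that "desert orchard iron" is one unit: it corresponds to a single parenthesized sub-phrase.
The full structure is [[cellar [desert [orchard iron]]] loom], in which [desert orchard iron] is a constituent.

yes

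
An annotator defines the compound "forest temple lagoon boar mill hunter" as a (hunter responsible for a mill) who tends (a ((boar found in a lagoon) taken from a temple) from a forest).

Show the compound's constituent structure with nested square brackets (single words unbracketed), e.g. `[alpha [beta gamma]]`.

Overall it is a kind of hunter (specifically "mill hunter"); the modifier is "forest temple lagoon boar".
"forest temple lagoon boar" → head "boar" (specifically "temple lagoon boar"), modifier "forest".
"temple lagoon boar" → head "boar" (specifically "lagoon boar"), modifier "temple".
"lagoon boar" → head "boar", modifier "lagoon".
"mill hunter" → head "hunter", modifier "mill".
Assembled: [[forest [temple [lagoon boar]]] [mill hunter]].

[[forest [temple [lagoon boar]]] [mill hunter]]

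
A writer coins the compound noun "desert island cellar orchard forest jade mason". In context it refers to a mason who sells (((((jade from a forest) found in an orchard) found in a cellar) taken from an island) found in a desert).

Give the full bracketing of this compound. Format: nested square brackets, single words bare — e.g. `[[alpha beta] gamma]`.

The outermost head in the paraphrase is "mason", modified by "desert island cellar orchard forest jade".
"desert island cellar orchard forest jade" → head "jade" (specifically "island cellar orchard forest jade"), modifier "desert".
"island cellar orchard forest jade" → head "jade" (specifically "cellar orchard forest jade"), modifier "island".
"cellar orchard forest jade" → head "jade" (specifically "orchard forest jade"), modifier "cellar".
"orchard forest jade" → head "jade" (specifically "forest jade"), modifier "orchard".
"forest jade" → head "jade", modifier "forest".
Putting it together: [[desert [island [cellar [orchard [forest jade]]]]] mason].

[[desert [island [cellar [orchard [forest jade]]]]] mason]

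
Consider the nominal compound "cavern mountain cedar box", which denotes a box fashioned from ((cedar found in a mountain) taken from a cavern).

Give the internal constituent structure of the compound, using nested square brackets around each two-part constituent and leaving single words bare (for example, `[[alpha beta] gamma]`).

The outermost head in the paraphrase is "box", modified by "cavern mountain cedar".
Inside "cavern mountain cedar": head "cedar" (specifically "mountain cedar"), modifier "cavern".
Inside "mountain cedar": head "cedar", modifier "mountain".
Putting it together: [[cavern [mountain cedar]] box].

[[cavern [mountain cedar]] box]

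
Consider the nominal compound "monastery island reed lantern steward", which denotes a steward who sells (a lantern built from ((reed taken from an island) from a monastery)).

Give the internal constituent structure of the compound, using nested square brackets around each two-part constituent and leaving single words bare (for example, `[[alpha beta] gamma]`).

Whole compound: head "steward", modifier "monastery island reed lantern".
Inside "monastery island reed lantern": head "lantern", modifier "monastery island reed".
Inside "monastery island reed": head "reed" (specifically "island reed"), modifier "monastery".
Inside "island reed": head "reed", modifier "island".
Putting it together: [[[monastery [island reed]] lantern] steward].

[[[monastery [island reed]] lantern] steward]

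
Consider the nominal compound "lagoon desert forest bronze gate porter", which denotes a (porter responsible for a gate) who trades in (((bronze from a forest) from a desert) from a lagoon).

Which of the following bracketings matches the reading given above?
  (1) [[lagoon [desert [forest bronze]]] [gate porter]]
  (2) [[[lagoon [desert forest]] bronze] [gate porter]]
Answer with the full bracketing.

The paraphrase's head is the "porter" part ("gate porter"); its modifier is "lagoon desert forest bronze".
That top-level split, carried through the inner groups, gives [[lagoon [desert [forest bronze]]] [gate porter]].

[[lagoon [desert [forest bronze]]] [gate porter]]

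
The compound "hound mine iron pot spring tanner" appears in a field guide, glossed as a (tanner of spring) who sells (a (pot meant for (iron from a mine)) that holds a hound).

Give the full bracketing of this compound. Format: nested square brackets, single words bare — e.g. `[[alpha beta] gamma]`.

[[hound [[mine iron] pot]] [spring tanner]]

The outermost head in the paraphrase is "tanner" (specifically "spring tanner"), modified by "hound mine iron pot".
"hound mine iron pot" → head "pot" (specifically "mine iron pot"), modifier "hound".
"mine iron pot" → head "pot", modifier "mine iron".
"mine iron" → head "iron", modifier "mine".
"spring tanner" → head "tanner", modifier "spring".
Putting it together: [[hound [[mine iron] pot]] [spring tanner]].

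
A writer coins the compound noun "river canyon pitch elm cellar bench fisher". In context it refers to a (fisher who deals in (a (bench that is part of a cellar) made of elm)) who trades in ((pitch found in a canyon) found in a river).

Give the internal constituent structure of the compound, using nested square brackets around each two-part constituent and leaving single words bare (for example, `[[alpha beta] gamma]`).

[[river [canyon pitch]] [[elm [cellar bench]] fisher]]

At the top level: head "fisher" (specifically "elm cellar bench fisher"); modifier "river canyon pitch".
Within "river canyon pitch", the head is "pitch" (specifically "canyon pitch") and the modifier is "river".
Within "canyon pitch", the head is "pitch" and the modifier is "canyon".
Within "elm cellar bench fisher", the head is "fisher" and the modifier is "elm cellar bench".
Within "elm cellar bench", the head is "bench" (specifically "cellar bench") and the modifier is "elm".
Within "cellar bench", the head is "bench" and the modifier is "cellar".
Assembled: [[river [canyon pitch]] [[elm [cellar bench]] fisher]].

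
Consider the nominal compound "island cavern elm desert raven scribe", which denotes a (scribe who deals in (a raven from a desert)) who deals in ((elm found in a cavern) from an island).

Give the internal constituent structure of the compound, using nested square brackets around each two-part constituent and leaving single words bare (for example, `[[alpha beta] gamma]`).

[[island [cavern elm]] [[desert raven] scribe]]

At the top level: head "scribe" (specifically "desert raven scribe"); modifier "island cavern elm".
Inside "island cavern elm": head "elm" (specifically "cavern elm"), modifier "island".
Inside "cavern elm": head "elm", modifier "cavern".
Inside "desert raven scribe": head "scribe", modifier "desert raven".
Inside "desert raven": head "raven", modifier "desert".
So the structure is [[island [cavern elm]] [[desert raven] scribe]].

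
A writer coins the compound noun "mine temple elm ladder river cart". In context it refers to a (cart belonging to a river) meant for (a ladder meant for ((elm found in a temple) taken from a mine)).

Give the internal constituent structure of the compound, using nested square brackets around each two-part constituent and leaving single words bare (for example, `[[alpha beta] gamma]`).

At the top level: head "cart" (specifically "river cart"); modifier "mine temple elm ladder".
Within "mine temple elm ladder", the head is "ladder" and the modifier is "mine temple elm".
Within "mine temple elm", the head is "elm" (specifically "temple elm") and the modifier is "mine".
Within "temple elm", the head is "elm" and the modifier is "temple".
Within "river cart", the head is "cart" and the modifier is "river".
Assembled: [[[mine [temple elm]] ladder] [river cart]].

[[[mine [temple elm]] ladder] [river cart]]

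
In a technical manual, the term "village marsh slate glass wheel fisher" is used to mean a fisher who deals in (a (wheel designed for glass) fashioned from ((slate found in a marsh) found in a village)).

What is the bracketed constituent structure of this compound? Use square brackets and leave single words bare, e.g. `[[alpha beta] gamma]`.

The outermost head in the paraphrase is "fisher", modified by "village marsh slate glass wheel".
Inside "village marsh slate glass wheel": head "wheel" (specifically "glass wheel"), modifier "village marsh slate".
Inside "village marsh slate": head "slate" (specifically "marsh slate"), modifier "village".
Inside "marsh slate": head "slate", modifier "marsh".
Inside "glass wheel": head "wheel", modifier "glass".
Assembled: [[[village [marsh slate]] [glass wheel]] fisher].

[[[village [marsh slate]] [glass wheel]] fisher]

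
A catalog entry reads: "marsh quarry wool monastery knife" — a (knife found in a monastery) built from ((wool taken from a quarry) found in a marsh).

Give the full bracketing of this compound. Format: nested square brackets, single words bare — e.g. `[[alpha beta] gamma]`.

The outermost head in the paraphrase is "knife" (specifically "monastery knife"), modified by "marsh quarry wool".
"marsh quarry wool" → head "wool" (specifically "quarry wool"), modifier "marsh".
"quarry wool" → head "wool", modifier "quarry".
"monastery knife" → head "knife", modifier "monastery".
Putting it together: [[marsh [quarry wool]] [monastery knife]].

[[marsh [quarry wool]] [monastery knife]]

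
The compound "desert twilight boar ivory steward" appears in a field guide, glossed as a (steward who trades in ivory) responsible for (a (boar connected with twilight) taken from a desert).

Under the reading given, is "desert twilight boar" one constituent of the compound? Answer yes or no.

yes

The paraphrase groups the words so that "desert twilight boar" is one unit: it corresponds to a single parenthesized sub-phrase.
The full structure is [[desert [twilight boar]] [ivory steward]], in which [desert twilight boar] is a constituent.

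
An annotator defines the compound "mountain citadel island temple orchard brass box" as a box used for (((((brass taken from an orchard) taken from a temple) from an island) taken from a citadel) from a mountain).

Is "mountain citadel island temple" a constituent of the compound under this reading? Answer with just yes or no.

The top-level split is [mountain citadel island temple orchard brass] [box]; the full structure is [[mountain [citadel [island [temple [orchard brass]]]]] box].
"mountain citadel island temple" straddles a constituent boundary, so it is not a single unit.

no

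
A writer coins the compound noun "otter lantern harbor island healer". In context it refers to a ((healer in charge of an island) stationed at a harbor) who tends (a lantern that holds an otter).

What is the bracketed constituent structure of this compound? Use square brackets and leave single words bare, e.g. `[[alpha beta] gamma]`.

Whole compound: head "healer" (specifically "harbor island healer"), modifier "otter lantern".
"otter lantern" → head "lantern", modifier "otter".
"harbor island healer" → head "healer" (specifically "island healer"), modifier "harbor".
"island healer" → head "healer", modifier "island".
So the structure is [[otter lantern] [harbor [island healer]]].

[[otter lantern] [harbor [island healer]]]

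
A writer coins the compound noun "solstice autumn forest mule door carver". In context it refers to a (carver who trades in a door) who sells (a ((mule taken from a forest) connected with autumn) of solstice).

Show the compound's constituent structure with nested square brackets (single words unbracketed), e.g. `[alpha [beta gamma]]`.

Whole compound: head "carver" (specifically "door carver"), modifier "solstice autumn forest mule".
"solstice autumn forest mule" → head "mule" (specifically "autumn forest mule"), modifier "solstice".
"autumn forest mule" → head "mule" (specifically "forest mule"), modifier "autumn".
"forest mule" → head "mule", modifier "forest".
"door carver" → head "carver", modifier "door".
Assembled: [[solstice [autumn [forest mule]]] [door carver]].

[[solstice [autumn [forest mule]]] [door carver]]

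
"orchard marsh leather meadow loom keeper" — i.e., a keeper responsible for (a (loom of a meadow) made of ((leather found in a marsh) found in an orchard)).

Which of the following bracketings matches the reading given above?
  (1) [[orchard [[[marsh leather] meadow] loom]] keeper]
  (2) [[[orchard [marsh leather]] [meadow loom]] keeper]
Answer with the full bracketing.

The paraphrase's head is the "keeper" part ("keeper"); its modifier is "orchard marsh leather meadow loom".
That top-level split, carried through the inner groups, gives [[[orchard [marsh leather]] [meadow loom]] keeper].

[[[orchard [marsh leather]] [meadow loom]] keeper]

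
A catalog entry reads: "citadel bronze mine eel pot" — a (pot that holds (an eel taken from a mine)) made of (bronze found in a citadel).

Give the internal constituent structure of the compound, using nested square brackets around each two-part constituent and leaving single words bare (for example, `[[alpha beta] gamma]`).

[[citadel bronze] [[mine eel] pot]]

Overall it is a kind of pot (specifically "mine eel pot"); the modifier is "citadel bronze".
Inside "citadel bronze": head "bronze", modifier "citadel".
Inside "mine eel pot": head "pot", modifier "mine eel".
Inside "mine eel": head "eel", modifier "mine".
Putting it together: [[citadel bronze] [[mine eel] pot]].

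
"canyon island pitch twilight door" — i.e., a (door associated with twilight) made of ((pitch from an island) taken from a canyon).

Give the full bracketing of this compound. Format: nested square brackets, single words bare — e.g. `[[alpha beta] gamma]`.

[[canyon [island pitch]] [twilight door]]

At the top level: head "door" (specifically "twilight door"); modifier "canyon island pitch".
"canyon island pitch" → head "pitch" (specifically "island pitch"), modifier "canyon".
"island pitch" → head "pitch", modifier "island".
"twilight door" → head "door", modifier "twilight".
So the structure is [[canyon [island pitch]] [twilight door]].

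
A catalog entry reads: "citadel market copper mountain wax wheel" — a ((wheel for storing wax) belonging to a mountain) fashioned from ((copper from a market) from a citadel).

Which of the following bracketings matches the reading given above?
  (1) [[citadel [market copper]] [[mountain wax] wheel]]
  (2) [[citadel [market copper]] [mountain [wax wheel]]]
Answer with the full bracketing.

[[citadel [market copper]] [mountain [wax wheel]]]

The paraphrase's head is the "wheel" part ("mountain wax wheel"); its modifier is "citadel market copper".
That top-level split, carried through the inner groups, gives [[citadel [market copper]] [mountain [wax wheel]]].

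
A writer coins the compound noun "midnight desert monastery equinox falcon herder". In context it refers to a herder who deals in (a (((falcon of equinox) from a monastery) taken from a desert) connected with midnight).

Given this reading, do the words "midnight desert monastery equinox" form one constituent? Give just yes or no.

no

The top-level split is [midnight desert monastery equinox falcon] [herder]; the full structure is [[midnight [desert [monastery [equinox falcon]]]] herder].
"midnight desert monastery equinox" straddles a constituent boundary, so it is not a single unit.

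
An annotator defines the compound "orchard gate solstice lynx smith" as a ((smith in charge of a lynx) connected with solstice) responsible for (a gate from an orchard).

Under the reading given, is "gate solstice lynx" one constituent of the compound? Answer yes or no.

The top-level split is [orchard gate] [solstice lynx smith]; the full structure is [[orchard gate] [solstice [lynx smith]]].
"gate solstice lynx" straddles a constituent boundary, so it is not a single unit.

no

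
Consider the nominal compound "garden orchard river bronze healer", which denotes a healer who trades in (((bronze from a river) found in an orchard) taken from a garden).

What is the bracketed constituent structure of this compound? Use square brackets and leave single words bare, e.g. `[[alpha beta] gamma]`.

At the top level: head "healer"; modifier "garden orchard river bronze".
Within "garden orchard river bronze", the head is "bronze" (specifically "orchard river bronze") and the modifier is "garden".
Within "orchard river bronze", the head is "bronze" (specifically "river bronze") and the modifier is "orchard".
Within "river bronze", the head is "bronze" and the modifier is "river".
So the structure is [[garden [orchard [river bronze]]] healer].

[[garden [orchard [river bronze]]] healer]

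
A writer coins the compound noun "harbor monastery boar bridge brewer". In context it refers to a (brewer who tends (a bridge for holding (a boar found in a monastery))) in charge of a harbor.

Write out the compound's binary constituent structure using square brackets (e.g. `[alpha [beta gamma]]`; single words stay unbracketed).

[harbor [[[monastery boar] bridge] brewer]]

At the top level: head "brewer" (specifically "monastery boar bridge brewer"); modifier "harbor".
Inside "monastery boar bridge brewer": head "brewer", modifier "monastery boar bridge".
Inside "monastery boar bridge": head "bridge", modifier "monastery boar".
Inside "monastery boar": head "boar", modifier "monastery".
So the structure is [harbor [[[monastery boar] bridge] brewer]].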